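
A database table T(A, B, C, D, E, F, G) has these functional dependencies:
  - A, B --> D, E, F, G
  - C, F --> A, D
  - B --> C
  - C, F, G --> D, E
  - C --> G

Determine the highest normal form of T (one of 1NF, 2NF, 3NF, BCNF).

1NF

Candidate keys: {A, B}, {B, F}. Prime attributes: {A, B, F}.
For C, F --> A, D we have {C, F}⁺ = {A, C, D, E, F, G}; {C, F} is not a superkey, so BCNF fails.
Because {D} is non-prime and the left side of C, F --> A, D is not a superkey, the relation is not in 3NF.
Since {B} ⊂ {A, B} and {B}⁺ ⊇ {C, G} with {C, G} non-prime, there is a partial dependency; 2NF fails.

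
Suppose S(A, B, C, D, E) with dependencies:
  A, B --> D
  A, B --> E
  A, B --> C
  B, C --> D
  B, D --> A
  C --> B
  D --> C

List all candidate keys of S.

{A, B}, {C}, {D}

{C}⁺ = {A, B, C, D, E}, which is every attribute, so {C} is a candidate key.
{D}⁺ = {A, B, C, D, E}, which is every attribute, so {D} is a candidate key.
{A, B}⁺ = {A, B, C, D, E}, which is every attribute, so {A, B} is a candidate key.
These are minimal and exhaustive — every other superkey contains one of them.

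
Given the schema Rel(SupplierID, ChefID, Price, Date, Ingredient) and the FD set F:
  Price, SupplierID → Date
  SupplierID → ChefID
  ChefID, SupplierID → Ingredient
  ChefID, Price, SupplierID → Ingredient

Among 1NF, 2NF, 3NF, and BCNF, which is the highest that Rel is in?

1NF

Candidate key: {Price, SupplierID}. Prime attributes: {Price, SupplierID}.
SupplierID → ChefID: {SupplierID}⁺ = {ChefID, Ingredient, SupplierID}, which is not all of the attributes, so the left side is not a superkey — BCNF is violated.
SupplierID → ChefID has non-prime {ChefID} on the right and a non-superkey on the left, so 3NF fails.
{SupplierID} is a proper subset of the key {Price, SupplierID}, and {SupplierID}⁺ contains the non-prime attributes {ChefID, Ingredient} — a partial dependency, so 2NF is violated.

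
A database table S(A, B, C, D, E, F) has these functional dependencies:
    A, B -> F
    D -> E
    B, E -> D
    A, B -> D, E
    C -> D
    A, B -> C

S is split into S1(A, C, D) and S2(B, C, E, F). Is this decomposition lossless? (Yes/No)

S1 ∩ S2 = {C}; its closure under F is {C, D, E}.
S1 ⊄ {C, D, E} and S2 ⊄ {C, D, E}, so the split is lossy.

No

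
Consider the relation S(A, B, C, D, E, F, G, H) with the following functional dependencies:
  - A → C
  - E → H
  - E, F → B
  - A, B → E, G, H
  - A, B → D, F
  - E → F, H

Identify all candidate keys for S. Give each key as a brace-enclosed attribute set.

No FD produces {A}, so it must be in every candidate key.
{A, B}⁺ = {A, B, C, D, E, F, G, H} — all of the relation — so {A, B} is a candidate key.
{A, E}⁺ = {A, B, C, D, E, F, G, H} — all of the relation — so {A, E} is a candidate key.
Any other superkey properly contains one of these, so there are no further candidate keys.

{A, B}, {A, E}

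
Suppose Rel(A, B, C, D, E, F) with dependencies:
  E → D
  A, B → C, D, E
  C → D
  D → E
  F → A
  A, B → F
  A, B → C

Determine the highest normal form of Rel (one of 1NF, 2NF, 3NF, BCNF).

Candidate keys: {A, B}, {B, F}. Prime attributes: {A, B, F}.
E → D: {E}⁺ = {D, E}, which is not all of the attributes, so the left side is not a superkey — BCNF is violated.
E → D determines the non-prime attribute {D} from a non-superkey — 3NF is violated.
No non-prime attribute depends on a proper subset of any candidate key, so 2NF holds.

2NF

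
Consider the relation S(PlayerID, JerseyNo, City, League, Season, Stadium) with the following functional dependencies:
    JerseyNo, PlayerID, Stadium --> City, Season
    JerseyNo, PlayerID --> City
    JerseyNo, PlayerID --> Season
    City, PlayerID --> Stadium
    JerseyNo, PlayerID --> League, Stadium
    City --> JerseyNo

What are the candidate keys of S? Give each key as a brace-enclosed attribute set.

{City, PlayerID}, {JerseyNo, PlayerID}

No FD produces {PlayerID}, so it must be in every candidate key.
{City, PlayerID} is a candidate key since {City, PlayerID}⁺ = {City, JerseyNo, League, PlayerID, Season, Stadium} covers every attribute.
{JerseyNo, PlayerID} is a candidate key since {JerseyNo, PlayerID}⁺ = {City, JerseyNo, League, PlayerID, Season, Stadium} covers every attribute.
These are minimal and exhaustive — every other superkey contains one of them.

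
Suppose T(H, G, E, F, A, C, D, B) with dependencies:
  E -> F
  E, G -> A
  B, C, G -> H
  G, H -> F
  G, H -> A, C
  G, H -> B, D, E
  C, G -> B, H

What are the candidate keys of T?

No FD produces {G}, so it must be in every candidate key.
Closure of {C, G} is {A, B, C, D, E, F, G, H}, the whole schema; {C, G} is a candidate key.
Closure of {G, H} is {A, B, C, D, E, F, G, H}, the whole schema; {G, H} is a candidate key.
Any other superkey properly contains one of these, so there are no further candidate keys.

{C, G}, {G, H}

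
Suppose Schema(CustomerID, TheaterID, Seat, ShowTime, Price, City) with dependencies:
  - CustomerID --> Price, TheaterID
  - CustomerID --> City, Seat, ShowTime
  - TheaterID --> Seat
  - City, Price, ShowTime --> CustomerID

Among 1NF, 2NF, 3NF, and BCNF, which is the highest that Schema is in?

Candidate keys: {City, Price, ShowTime}, {CustomerID}. Prime attributes: {City, CustomerID, Price, ShowTime}.
For TheaterID --> Seat we have {TheaterID}⁺ = {Seat, TheaterID}; {TheaterID} is not a superkey, so BCNF fails.
TheaterID --> Seat has non-prime {Seat} on the right and a non-superkey on the left, so 3NF fails.
Checking every proper subset of each key, none determines a non-prime attribute — 2NF is satisfied.

2NF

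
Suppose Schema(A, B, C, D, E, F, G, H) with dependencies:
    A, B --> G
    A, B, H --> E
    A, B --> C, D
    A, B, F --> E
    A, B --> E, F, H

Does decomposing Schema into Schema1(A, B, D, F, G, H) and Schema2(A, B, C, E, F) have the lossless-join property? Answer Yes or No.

Yes

Schema1 ∩ Schema2 = {A, B, F}; its closure under F is {A, B, C, D, E, F, G, H}.
This includes all of Schema1, so the common attributes are a superkey of Schema1 — the join is lossless.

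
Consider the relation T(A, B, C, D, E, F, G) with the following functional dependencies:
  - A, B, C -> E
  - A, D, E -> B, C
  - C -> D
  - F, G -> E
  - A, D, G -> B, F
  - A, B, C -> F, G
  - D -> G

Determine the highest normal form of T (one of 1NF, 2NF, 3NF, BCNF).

Candidate keys: {A, C}, {A, D}. Prime attributes: {A, C, D}.
For C -> D we have {C}⁺ = {C, D, G}; {C} is not a superkey, so BCNF fails.
F, G -> E determines the non-prime attribute {E} from a non-superkey — 3NF is violated.
{C} is a proper subset of the key {A, C}, and {C}⁺ contains the non-prime attribute {G} — a partial dependency, so 2NF is violated.

1NF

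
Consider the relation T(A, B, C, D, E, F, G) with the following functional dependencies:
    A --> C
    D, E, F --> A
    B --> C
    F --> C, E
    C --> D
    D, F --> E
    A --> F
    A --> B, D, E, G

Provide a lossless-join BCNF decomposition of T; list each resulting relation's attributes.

{A, B, E, F, G}; {B, C}; {C, D}

Candidate keys of the original relation: {A}, {F}.
In {A, B, C, D, E, F, G}, {B} is not a superkey ({B}⁺ restricted to this set is {B, C, D}), so split on B --> C, D into {B, C, D} and {A, B, E, F, G}.
In {B, C, D}, {C} is not a superkey ({C}⁺ restricted to this set is {C, D}), so split on C --> D into {C, D} and {B, C}.
{C, D} has no BCNF violation.
{B, C} has no BCNF violation.
{A, B, E, F, G} has no BCNF violation.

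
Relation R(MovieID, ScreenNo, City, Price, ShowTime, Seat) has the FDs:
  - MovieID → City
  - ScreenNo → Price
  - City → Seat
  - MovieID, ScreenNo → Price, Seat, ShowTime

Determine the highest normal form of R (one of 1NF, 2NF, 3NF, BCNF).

Candidate key: {MovieID, ScreenNo}. Prime attributes: {MovieID, ScreenNo}.
For MovieID → City we have {MovieID}⁺ = {City, MovieID, Seat}; {MovieID} is not a superkey, so BCNF fails.
MovieID → City determines the non-prime attribute {City} from a non-superkey — 3NF is violated.
{MovieID} is a proper subset of the key {MovieID, ScreenNo}, and {MovieID}⁺ contains the non-prime attributes {City, Seat} — a partial dependency, so 2NF is violated.

1NF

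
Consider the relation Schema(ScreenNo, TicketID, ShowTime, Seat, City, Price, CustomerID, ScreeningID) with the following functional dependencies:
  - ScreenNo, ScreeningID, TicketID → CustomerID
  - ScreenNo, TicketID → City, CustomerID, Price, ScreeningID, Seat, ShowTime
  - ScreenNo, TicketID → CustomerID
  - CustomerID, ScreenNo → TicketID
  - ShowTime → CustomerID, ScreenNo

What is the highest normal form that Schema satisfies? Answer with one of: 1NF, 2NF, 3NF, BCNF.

BCNF

Candidate keys: {CustomerID, ScreenNo}, {ScreenNo, TicketID}, {ShowTime}. Prime attributes: {CustomerID, ScreenNo, ShowTime, TicketID}.
The left-hand side of every FD is a superkey, so BCNF is satisfied.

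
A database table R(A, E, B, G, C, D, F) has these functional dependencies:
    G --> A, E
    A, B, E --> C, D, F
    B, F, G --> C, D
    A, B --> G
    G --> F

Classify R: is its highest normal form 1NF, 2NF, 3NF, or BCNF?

Candidate keys: {A, B}, {B, G}. Prime attributes: {A, B, G}.
G --> A, E breaks BCNF: {G}⁺ = {A, E, F, G}, so {G} is not a superkey.
Because {E} is non-prime and the left side of G --> A, E is not a superkey, the relation is not in 3NF.
Since {G} ⊂ {B, G} and {G}⁺ ⊇ {E, F} with {E, F} non-prime, there is a partial dependency; 2NF fails.

1NF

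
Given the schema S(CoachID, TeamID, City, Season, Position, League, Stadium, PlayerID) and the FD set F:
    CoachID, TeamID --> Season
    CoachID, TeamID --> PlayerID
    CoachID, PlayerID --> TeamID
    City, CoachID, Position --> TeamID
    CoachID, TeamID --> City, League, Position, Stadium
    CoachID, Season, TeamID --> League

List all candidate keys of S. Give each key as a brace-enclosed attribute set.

No FD produces {CoachID}, so it must be in every candidate key.
{CoachID, PlayerID}⁺ = {City, CoachID, League, PlayerID, Position, Season, Stadium, TeamID} — all of the relation — so {CoachID, PlayerID} is a candidate key.
{CoachID, TeamID}⁺ = {City, CoachID, League, PlayerID, Position, Season, Stadium, TeamID} — all of the relation — so {CoachID, TeamID} is a candidate key.
{City, CoachID, Position}⁺ = {City, CoachID, League, PlayerID, Position, Season, Stadium, TeamID} — all of the relation — so {City, CoachID, Position} is a candidate key.
No proper subset of any of these is a key, and no other minimal superkey exists.

{City, CoachID, Position}, {CoachID, PlayerID}, {CoachID, TeamID}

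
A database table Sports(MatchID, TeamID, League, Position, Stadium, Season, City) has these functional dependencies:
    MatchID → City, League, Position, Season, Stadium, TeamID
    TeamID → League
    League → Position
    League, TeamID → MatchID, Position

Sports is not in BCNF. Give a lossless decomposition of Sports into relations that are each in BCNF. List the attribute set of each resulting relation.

Candidate keys of the original relation: {MatchID}, {TeamID}.
Within {City, League, MatchID, Position, Season, Stadium, TeamID}: {League}⁺ ∩ {City, League, MatchID, Position, Season, Stadium, TeamID} = {League, Position}, not the whole set, so League → Position violates BCNF; decompose into {League, Position} and {City, League, MatchID, Season, Stadium, TeamID}.
{League, Position}: every determinant is a superkey — BCNF.
{City, League, MatchID, Season, Stadium, TeamID}: every determinant is a superkey — BCNF.

{City, League, MatchID, Season, Stadium, TeamID}; {League, Position}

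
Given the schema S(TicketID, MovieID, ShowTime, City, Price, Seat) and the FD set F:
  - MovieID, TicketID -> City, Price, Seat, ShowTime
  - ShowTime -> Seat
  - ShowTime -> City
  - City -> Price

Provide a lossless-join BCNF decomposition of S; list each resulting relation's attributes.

{City, Price}; {City, Seat, ShowTime}; {MovieID, ShowTime, TicketID}

Candidate key of the original relation: {MovieID, TicketID}.
{City, MovieID, Price, Seat, ShowTime, TicketID}: {ShowTime} determines {City, Price, Seat, ShowTime} here but is not a superkey — split on ShowTime -> City, Price, Seat, giving {City, Price, Seat, ShowTime} and {MovieID, ShowTime, TicketID}.
{City, Price, Seat, ShowTime}: {City} determines {City, Price} here but is not a superkey — split on City -> Price, giving {City, Price} and {City, Seat, ShowTime}.
{City, Price} has no BCNF violation.
{City, Seat, ShowTime} has no BCNF violation.
{MovieID, ShowTime, TicketID} has no BCNF violation.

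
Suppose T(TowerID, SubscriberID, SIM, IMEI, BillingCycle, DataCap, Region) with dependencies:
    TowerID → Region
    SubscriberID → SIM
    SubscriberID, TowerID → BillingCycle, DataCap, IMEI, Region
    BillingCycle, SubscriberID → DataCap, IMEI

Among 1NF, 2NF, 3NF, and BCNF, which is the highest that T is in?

1NF

Candidate key: {SubscriberID, TowerID}. Prime attributes: {SubscriberID, TowerID}.
For TowerID → Region we have {TowerID}⁺ = {Region, TowerID}; {TowerID} is not a superkey, so BCNF fails.
Because {Region} is non-prime and the left side of TowerID → Region is not a superkey, the relation is not in 3NF.
Since {SubscriberID} ⊂ {SubscriberID, TowerID} and {SubscriberID}⁺ ⊇ {SIM} with {SIM} non-prime, there is a partial dependency; 2NF fails.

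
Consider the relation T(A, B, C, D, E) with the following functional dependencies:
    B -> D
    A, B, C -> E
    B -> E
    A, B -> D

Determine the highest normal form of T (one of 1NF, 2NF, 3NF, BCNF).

Candidate key: {A, B, C}. Prime attributes: {A, B, C}.
For B -> D we have {B}⁺ = {B, D, E}; {B} is not a superkey, so BCNF fails.
Because {D} is non-prime and the left side of B -> D is not a superkey, the relation is not in 3NF.
{B} is a proper subset of the key {A, B, C}, and {B}⁺ contains the non-prime attributes {D, E} — a partial dependency, so 2NF is violated.

1NF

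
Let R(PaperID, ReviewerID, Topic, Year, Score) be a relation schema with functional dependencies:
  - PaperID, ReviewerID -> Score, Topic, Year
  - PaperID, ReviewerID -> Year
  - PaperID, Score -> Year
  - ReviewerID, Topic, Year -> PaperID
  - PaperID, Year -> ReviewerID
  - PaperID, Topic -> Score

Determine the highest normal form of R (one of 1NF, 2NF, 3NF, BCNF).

BCNF

Candidate keys: {PaperID, ReviewerID}, {PaperID, Score}, {PaperID, Topic}, {PaperID, Year}, {ReviewerID, Topic, Year}. Prime attributes: {PaperID, ReviewerID, Score, Topic, Year}.
The left-hand side of every FD is a superkey, so BCNF is satisfied.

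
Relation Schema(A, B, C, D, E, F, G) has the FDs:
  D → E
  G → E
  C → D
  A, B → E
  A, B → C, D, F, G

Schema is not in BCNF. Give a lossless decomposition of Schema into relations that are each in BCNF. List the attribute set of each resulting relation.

{A, B, C, F, G}; {C, D}; {D, E}

Candidate key of the original relation: {A, B}.
In {A, B, C, D, E, F, G}, {D} is not a superkey ({D}⁺ restricted to this set is {D, E}), so split on D → E into {D, E} and {A, B, C, D, F, G}.
{D, E} has no BCNF violation.
In {A, B, C, D, F, G}, {C} is not a superkey ({C}⁺ restricted to this set is {C, D}), so split on C → D into {C, D} and {A, B, C, F, G}.
{C, D} has no BCNF violation.
{A, B, C, F, G} has no BCNF violation.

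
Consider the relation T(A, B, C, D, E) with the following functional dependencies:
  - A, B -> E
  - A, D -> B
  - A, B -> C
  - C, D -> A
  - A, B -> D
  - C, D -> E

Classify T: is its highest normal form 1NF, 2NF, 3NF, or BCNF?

Candidate keys: {A, B}, {A, D}, {C, D}. Prime attributes: {A, B, C, D}.
The left-hand side of every FD is a superkey, so BCNF is satisfied.

BCNF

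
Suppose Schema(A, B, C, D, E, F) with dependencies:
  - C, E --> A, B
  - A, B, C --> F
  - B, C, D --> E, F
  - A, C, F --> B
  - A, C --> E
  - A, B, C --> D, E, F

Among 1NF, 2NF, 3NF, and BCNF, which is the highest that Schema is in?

BCNF

Candidate keys: {A, C}, {B, C, D}, {C, E}. Prime attributes: {A, B, C, D, E}.
Each dependency's left side is a superkey — BCNF holds.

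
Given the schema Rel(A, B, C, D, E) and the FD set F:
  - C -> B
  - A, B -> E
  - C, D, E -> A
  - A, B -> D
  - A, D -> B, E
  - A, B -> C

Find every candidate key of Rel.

{A, B}⁺ = {A, B, C, D, E} — all of the relation — so {A, B} is a candidate key.
{A, C}⁺ = {A, B, C, D, E} — all of the relation — so {A, C} is a candidate key.
{A, D}⁺ = {A, B, C, D, E} — all of the relation — so {A, D} is a candidate key.
{C, D, E}⁺ = {A, B, C, D, E} — all of the relation — so {C, D, E} is a candidate key.
No proper subset of any of these is a key, and no other minimal superkey exists.

{A, B}, {A, C}, {A, D}, {C, D, E}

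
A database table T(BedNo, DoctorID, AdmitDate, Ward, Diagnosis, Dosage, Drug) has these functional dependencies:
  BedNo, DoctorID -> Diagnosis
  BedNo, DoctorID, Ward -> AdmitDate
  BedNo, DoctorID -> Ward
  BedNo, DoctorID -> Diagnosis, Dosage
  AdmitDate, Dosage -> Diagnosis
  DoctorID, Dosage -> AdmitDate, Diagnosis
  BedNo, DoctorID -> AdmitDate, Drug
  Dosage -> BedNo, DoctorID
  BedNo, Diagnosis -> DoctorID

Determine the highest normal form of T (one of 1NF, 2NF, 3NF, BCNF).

Candidate keys: {BedNo, Diagnosis}, {BedNo, DoctorID}, {Dosage}. Prime attributes: {BedNo, Diagnosis, DoctorID, Dosage}.
The left-hand side of every FD is a superkey, so BCNF is satisfied.

BCNF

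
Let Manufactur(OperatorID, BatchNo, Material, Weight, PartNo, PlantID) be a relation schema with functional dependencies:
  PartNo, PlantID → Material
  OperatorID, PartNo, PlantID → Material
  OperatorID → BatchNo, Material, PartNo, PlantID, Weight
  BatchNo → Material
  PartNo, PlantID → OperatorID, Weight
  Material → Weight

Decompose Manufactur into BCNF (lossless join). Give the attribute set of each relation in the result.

Candidate keys of the original relation: {OperatorID}, {PartNo, PlantID}.
In {BatchNo, Material, OperatorID, PartNo, PlantID, Weight}, {BatchNo} is not a superkey ({BatchNo}⁺ restricted to this set is {BatchNo, Material, Weight}), so split on BatchNo → Material, Weight into {BatchNo, Material, Weight} and {BatchNo, OperatorID, PartNo, PlantID}.
In {BatchNo, Material, Weight}, {Material} is not a superkey ({Material}⁺ restricted to this set is {Material, Weight}), so split on Material → Weight into {Material, Weight} and {BatchNo, Material}.
{Material, Weight} is in BCNF.
{BatchNo, Material} is in BCNF.
{BatchNo, OperatorID, PartNo, PlantID} is in BCNF.

{BatchNo, Material}; {BatchNo, OperatorID, PartNo, PlantID}; {Material, Weight}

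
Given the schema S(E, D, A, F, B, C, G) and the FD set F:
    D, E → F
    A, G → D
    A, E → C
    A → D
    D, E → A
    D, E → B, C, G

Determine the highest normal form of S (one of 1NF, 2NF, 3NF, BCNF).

3NF

Candidate keys: {A, E}, {D, E}. Prime attributes: {A, D, E}.
A, G → D breaks BCNF: {A, G}⁺ = {A, D, G}, so {A, G} is not a superkey.
But every attribute on its right side ({D}) is prime, and the same holds for every other non-superkey FD, so 3NF still holds.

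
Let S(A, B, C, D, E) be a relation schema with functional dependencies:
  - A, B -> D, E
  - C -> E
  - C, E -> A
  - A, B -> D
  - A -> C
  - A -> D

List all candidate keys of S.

Attributes never on any right-hand side: {B} — every candidate key must contain it.
{A, B} is a candidate key since {A, B}⁺ = {A, B, C, D, E} covers every attribute.
{B, C} is a candidate key since {B, C}⁺ = {A, B, C, D, E} covers every attribute.
These are minimal and exhaustive — every other superkey contains one of them.

{A, B}, {B, C}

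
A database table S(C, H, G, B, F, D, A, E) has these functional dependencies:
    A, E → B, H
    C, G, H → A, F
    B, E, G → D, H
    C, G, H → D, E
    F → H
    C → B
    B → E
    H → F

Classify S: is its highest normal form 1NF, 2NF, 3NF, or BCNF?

1NF

Candidate key: {C, G}. Prime attributes: {C, G}.
For A, E → B, H we have {A, E}⁺ = {A, B, E, F, H}; {A, E} is not a superkey, so BCNF fails.
A, E → B, H determines the non-prime attributes {B, H} from a non-superkey — 3NF is violated.
The proper key subset {C} of {C, G} determines non-prime {B, E}, so the relation is not even in 2NF.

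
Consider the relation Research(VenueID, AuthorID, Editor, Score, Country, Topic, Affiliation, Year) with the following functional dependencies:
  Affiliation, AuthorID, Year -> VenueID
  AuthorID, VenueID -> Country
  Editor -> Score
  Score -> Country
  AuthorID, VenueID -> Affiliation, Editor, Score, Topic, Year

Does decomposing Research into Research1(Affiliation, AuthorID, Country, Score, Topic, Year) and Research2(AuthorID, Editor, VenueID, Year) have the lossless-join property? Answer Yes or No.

The shared attributes are {AuthorID, Year} and {AuthorID, Year}⁺ = {AuthorID, Year}.
The closure covers neither Research1 nor Research2 entirely; the join is not lossless.

No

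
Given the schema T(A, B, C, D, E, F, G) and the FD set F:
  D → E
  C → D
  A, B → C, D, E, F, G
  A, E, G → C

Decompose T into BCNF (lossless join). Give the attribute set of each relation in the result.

Candidate key of the original relation: {A, B}.
{A, B, C, D, E, F, G}: {D} determines {D, E} here but is not a superkey — split on D → E, giving {D, E} and {A, B, C, D, F, G}.
{D, E} has no BCNF violation.
{A, B, C, D, F, G}: {C} determines {C, D} here but is not a superkey — split on C → D, giving {C, D} and {A, B, C, F, G}.
{C, D} has no BCNF violation.
{A, B, C, F, G} has no BCNF violation.

{A, B, C, F, G}; {C, D}; {D, E}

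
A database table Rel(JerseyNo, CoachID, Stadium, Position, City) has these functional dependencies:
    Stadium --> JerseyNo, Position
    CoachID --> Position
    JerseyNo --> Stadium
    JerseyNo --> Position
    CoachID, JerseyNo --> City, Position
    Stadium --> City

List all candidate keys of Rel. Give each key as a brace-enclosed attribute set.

Attributes never on any right-hand side: {CoachID} — every candidate key must contain it.
{CoachID, JerseyNo}⁺ = {City, CoachID, JerseyNo, Position, Stadium}, which is every attribute, so {CoachID, JerseyNo} is a candidate key.
{CoachID, Stadium}⁺ = {City, CoachID, JerseyNo, Position, Stadium}, which is every attribute, so {CoachID, Stadium} is a candidate key.
These are minimal and exhaustive — every other superkey contains one of them.

{CoachID, JerseyNo}, {CoachID, Stadium}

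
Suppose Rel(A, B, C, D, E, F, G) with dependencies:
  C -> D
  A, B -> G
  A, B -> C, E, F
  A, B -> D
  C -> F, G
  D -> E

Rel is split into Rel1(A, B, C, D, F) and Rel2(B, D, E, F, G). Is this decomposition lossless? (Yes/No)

Common attributes: {B, D, F}; their closure is {B, D, E, F}.
The closure covers neither Rel1 nor Rel2 entirely; the join is not lossless.

No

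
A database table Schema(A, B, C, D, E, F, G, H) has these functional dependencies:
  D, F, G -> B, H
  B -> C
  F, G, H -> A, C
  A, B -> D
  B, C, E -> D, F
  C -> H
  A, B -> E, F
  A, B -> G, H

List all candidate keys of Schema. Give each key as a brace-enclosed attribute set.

{A, B}, {B, E, G}, {B, F, G}, {D, F, G}

{A, B}⁺ = {A, B, C, D, E, F, G, H} — all of the relation — so {A, B} is a candidate key.
{B, E, G}⁺ = {A, B, C, D, E, F, G, H} — all of the relation — so {B, E, G} is a candidate key.
{B, F, G}⁺ = {A, B, C, D, E, F, G, H} — all of the relation — so {B, F, G} is a candidate key.
{D, F, G}⁺ = {A, B, C, D, E, F, G, H} — all of the relation — so {D, F, G} is a candidate key.
Any other superkey properly contains one of these, so there are no further candidate keys.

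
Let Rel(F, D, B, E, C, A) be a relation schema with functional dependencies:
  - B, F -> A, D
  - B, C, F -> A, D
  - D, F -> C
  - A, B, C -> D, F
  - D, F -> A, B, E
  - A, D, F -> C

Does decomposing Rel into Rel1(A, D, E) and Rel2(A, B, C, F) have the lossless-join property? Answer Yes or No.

No

Common attributes: {A}; their closure is {A}.
Rel1 ⊄ {A} and Rel2 ⊄ {A}, so the split is lossy.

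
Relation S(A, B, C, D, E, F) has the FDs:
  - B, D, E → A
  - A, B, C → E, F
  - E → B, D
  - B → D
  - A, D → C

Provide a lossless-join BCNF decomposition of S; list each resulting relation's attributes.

{A, B, C, E, F}; {B, D}

Candidate keys of the original relation: {A, B}, {E}.
{A, B, C, D, E, F}: {B} determines {B, D} here but is not a superkey — split on B → D, giving {B, D} and {A, B, C, E, F}.
{B, D} has no BCNF violation.
{A, B, C, E, F} has no BCNF violation.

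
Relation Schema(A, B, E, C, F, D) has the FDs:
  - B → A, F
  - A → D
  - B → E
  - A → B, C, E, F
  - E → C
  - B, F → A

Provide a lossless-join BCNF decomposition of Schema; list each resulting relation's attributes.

{A, B, D, E, F}; {C, E}

Candidate keys of the original relation: {A}, {B}.
In {A, B, C, D, E, F}, {E} is not a superkey ({E}⁺ restricted to this set is {C, E}), so split on E → C into {C, E} and {A, B, D, E, F}.
{C, E}: every determinant is a superkey — BCNF.
{A, B, D, E, F}: every determinant is a superkey — BCNF.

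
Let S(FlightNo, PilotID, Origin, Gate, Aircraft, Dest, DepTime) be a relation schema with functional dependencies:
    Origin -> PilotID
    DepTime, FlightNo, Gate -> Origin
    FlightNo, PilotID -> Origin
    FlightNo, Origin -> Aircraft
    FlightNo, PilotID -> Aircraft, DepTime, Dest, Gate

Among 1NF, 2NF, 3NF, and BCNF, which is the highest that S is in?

Candidate keys: {DepTime, FlightNo, Gate}, {FlightNo, Origin}, {FlightNo, PilotID}. Prime attributes: {DepTime, FlightNo, Gate, Origin, PilotID}.
Origin -> PilotID: {Origin}⁺ = {Origin, PilotID}, which is not all of the attributes, so the left side is not a superkey — BCNF is violated.
But every attribute on its right side ({PilotID}) is prime, and the same holds for every other non-superkey FD, so 3NF still holds.

3NF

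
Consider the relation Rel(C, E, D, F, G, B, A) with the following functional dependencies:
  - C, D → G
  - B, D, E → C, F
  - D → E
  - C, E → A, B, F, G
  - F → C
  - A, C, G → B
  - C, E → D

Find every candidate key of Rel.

Closure of {B, D} is {A, B, C, D, E, F, G}, the whole schema; {B, D} is a candidate key.
Closure of {C, D} is {A, B, C, D, E, F, G}, the whole schema; {C, D} is a candidate key.
Closure of {C, E} is {A, B, C, D, E, F, G}, the whole schema; {C, E} is a candidate key.
Closure of {D, F} is {A, B, C, D, E, F, G}, the whole schema; {D, F} is a candidate key.
Closure of {E, F} is {A, B, C, D, E, F, G}, the whole schema; {E, F} is a candidate key.
No proper subset of any of these is a key, and no other minimal superkey exists.

{B, D}, {C, D}, {C, E}, {D, F}, {E, F}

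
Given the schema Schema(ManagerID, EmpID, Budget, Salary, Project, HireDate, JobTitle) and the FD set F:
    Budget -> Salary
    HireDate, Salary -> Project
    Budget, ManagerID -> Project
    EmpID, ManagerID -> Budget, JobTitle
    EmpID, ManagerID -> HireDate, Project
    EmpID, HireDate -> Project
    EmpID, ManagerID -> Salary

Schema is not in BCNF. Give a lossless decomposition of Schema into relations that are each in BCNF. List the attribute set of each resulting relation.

{Budget, EmpID, HireDate, JobTitle, ManagerID}; {Budget, ManagerID, Project}; {Budget, Salary}

Candidate key of the original relation: {EmpID, ManagerID}.
In {Budget, EmpID, HireDate, JobTitle, ManagerID, Project, Salary}, {Budget} is not a superkey ({Budget}⁺ restricted to this set is {Budget, Salary}), so split on Budget -> Salary into {Budget, Salary} and {Budget, EmpID, HireDate, JobTitle, ManagerID, Project}.
{Budget, Salary}: every determinant is a superkey — BCNF.
In {Budget, EmpID, HireDate, JobTitle, ManagerID, Project}, {Budget, ManagerID} is not a superkey ({Budget, ManagerID}⁺ restricted to this set is {Budget, ManagerID, Project}), so split on Budget, ManagerID -> Project into {Budget, ManagerID, Project} and {Budget, EmpID, HireDate, JobTitle, ManagerID}.
{Budget, ManagerID, Project}: every determinant is a superkey — BCNF.
{Budget, EmpID, HireDate, JobTitle, ManagerID}: every determinant is a superkey — BCNF.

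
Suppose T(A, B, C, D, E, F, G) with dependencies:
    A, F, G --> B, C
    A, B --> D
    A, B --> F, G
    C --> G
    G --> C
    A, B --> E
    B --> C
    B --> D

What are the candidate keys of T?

No FD produces {A}, so it must be in every candidate key.
{A, B}⁺ = {A, B, C, D, E, F, G}, which is every attribute, so {A, B} is a candidate key.
{A, C, F}⁺ = {A, B, C, D, E, F, G}, which is every attribute, so {A, C, F} is a candidate key.
{A, F, G}⁺ = {A, B, C, D, E, F, G}, which is every attribute, so {A, F, G} is a candidate key.
No proper subset of any of these is a key, and no other minimal superkey exists.

{A, B}, {A, C, F}, {A, F, G}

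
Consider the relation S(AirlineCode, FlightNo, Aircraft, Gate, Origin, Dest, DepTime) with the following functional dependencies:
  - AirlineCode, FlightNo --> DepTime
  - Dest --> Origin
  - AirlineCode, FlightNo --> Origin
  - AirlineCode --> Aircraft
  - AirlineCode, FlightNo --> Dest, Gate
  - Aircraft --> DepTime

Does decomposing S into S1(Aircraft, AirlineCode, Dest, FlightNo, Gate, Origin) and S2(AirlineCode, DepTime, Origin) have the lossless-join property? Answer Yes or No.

S1 ∩ S2 = {AirlineCode, Origin}; its closure under F is {Aircraft, AirlineCode, DepTime, Origin}.
Since S2 ⊆ {Aircraft, AirlineCode, DepTime, Origin}, the intersection is a superkey of S2; the decomposition is lossless.

Yes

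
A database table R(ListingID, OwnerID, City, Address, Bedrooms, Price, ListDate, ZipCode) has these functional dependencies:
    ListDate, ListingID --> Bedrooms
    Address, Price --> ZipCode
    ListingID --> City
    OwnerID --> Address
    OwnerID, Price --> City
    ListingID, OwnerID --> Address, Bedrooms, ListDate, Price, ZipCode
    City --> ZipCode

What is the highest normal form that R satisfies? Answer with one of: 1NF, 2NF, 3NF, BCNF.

1NF

Candidate key: {ListingID, OwnerID}. Prime attributes: {ListingID, OwnerID}.
ListDate, ListingID --> Bedrooms breaks BCNF: {ListDate, ListingID}⁺ = {Bedrooms, City, ListDate, ListingID, ZipCode}, so {ListDate, ListingID} is not a superkey.
ListDate, ListingID --> Bedrooms has non-prime {Bedrooms} on the right and a non-superkey on the left, so 3NF fails.
{ListingID} is a proper subset of the key {ListingID, OwnerID}, and {ListingID}⁺ contains the non-prime attributes {City, ZipCode} — a partial dependency, so 2NF is violated.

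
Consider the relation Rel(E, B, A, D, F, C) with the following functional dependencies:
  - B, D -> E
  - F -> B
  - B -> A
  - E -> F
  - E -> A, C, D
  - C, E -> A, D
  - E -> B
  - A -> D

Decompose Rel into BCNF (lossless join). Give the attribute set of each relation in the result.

Candidate keys of the original relation: {B}, {E}, {F}.
Within {A, B, C, D, E, F}: {A}⁺ ∩ {A, B, C, D, E, F} = {A, D}, not the whole set, so A -> D violates BCNF; decompose into {A, D} and {A, B, C, E, F}.
{A, D} is in BCNF.
{A, B, C, E, F} is in BCNF.

{A, B, C, E, F}; {A, D}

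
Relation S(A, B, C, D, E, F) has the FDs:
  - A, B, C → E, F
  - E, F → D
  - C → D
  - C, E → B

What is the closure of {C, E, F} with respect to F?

{B, C, D, E, F}

Start with {C, E, F}.
E, F → D applies; add {D} → now {C, D, E, F}.
C, E → B applies; add {B} → now {B, C, D, E, F}.
No further FD applies.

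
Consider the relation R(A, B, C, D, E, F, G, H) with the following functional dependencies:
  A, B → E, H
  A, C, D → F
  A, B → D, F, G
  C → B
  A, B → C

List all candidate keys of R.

Attributes never on any right-hand side: {A} — every candidate key must contain it.
{A, B} is a candidate key since {A, B}⁺ = {A, B, C, D, E, F, G, H} covers every attribute.
{A, C} is a candidate key since {A, C}⁺ = {A, B, C, D, E, F, G, H} covers every attribute.
These are minimal and exhaustive — every other superkey contains one of them.

{A, B}, {A, C}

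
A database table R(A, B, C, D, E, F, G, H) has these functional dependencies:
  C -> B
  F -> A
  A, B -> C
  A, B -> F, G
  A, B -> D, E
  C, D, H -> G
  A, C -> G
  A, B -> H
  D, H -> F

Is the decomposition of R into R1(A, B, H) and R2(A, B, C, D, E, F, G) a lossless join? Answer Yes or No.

R1 ∩ R2 = {A, B}; its closure under F is {A, B, C, D, E, F, G, H}.
Since R1 ⊆ {A, B, C, D, E, F, G, H}, the intersection is a superkey of R1; the decomposition is lossless.

Yes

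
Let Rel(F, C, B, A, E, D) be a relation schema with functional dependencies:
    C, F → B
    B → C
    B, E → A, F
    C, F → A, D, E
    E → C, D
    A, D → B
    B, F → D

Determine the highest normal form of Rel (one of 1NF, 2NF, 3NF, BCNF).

Candidate keys: {A, D, F}, {A, E}, {B, E}, {B, F}, {C, F}, {E, F}. Prime attributes: {A, B, C, D, E, F}.
B → C breaks BCNF: {B}⁺ = {B, C}, so {B} is not a superkey.
Its right-hand attributes {C} are all prime, as are those of every other non-superkey FD — the relation is in 3NF.

3NF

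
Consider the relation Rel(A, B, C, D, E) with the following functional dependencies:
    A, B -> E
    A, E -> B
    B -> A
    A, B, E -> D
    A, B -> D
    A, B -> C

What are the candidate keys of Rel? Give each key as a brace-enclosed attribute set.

{A, E}, {B}

{B}⁺ = {A, B, C, D, E}, which is every attribute, so {B} is a candidate key.
{A, E}⁺ = {A, B, C, D, E}, which is every attribute, so {A, E} is a candidate key.
No proper subset of any of these is a key, and no other minimal superkey exists.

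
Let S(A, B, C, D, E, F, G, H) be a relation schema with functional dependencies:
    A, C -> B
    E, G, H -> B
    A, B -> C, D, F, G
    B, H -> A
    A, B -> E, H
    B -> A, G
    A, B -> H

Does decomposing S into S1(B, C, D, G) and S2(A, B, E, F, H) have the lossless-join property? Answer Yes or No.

S1 ∩ S2 = {B}; its closure under F is {A, B, C, D, E, F, G, H}.
This includes all of S1, so the common attributes are a superkey of S1 — the join is lossless.

Yes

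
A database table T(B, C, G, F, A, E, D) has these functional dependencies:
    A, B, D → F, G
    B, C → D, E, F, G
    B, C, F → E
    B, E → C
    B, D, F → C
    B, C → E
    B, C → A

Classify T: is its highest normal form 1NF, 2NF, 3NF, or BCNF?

Candidate keys: {A, B, D}, {B, C}, {B, D, F}, {B, E}. Prime attributes: {A, B, C, D, E, F}.
The left-hand side of every FD is a superkey, so BCNF is satisfied.

BCNF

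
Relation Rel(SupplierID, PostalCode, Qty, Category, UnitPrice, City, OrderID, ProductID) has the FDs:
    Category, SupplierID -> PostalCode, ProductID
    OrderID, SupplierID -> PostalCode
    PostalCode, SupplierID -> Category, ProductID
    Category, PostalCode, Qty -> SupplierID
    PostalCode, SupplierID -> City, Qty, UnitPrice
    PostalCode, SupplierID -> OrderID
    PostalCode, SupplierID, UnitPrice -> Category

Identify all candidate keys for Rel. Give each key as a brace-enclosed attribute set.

{Category, PostalCode, Qty}, {Category, SupplierID}, {OrderID, SupplierID}, {PostalCode, SupplierID}

{Category, SupplierID}⁺ = {Category, City, OrderID, PostalCode, ProductID, Qty, SupplierID, UnitPrice}, which is every attribute, so {Category, SupplierID} is a candidate key.
{OrderID, SupplierID}⁺ = {Category, City, OrderID, PostalCode, ProductID, Qty, SupplierID, UnitPrice}, which is every attribute, so {OrderID, SupplierID} is a candidate key.
{PostalCode, SupplierID}⁺ = {Category, City, OrderID, PostalCode, ProductID, Qty, SupplierID, UnitPrice}, which is every attribute, so {PostalCode, SupplierID} is a candidate key.
{Category, PostalCode, Qty}⁺ = {Category, City, OrderID, PostalCode, ProductID, Qty, SupplierID, UnitPrice}, which is every attribute, so {Category, PostalCode, Qty} is a candidate key.
Any other superkey properly contains one of these, so there are no further candidate keys.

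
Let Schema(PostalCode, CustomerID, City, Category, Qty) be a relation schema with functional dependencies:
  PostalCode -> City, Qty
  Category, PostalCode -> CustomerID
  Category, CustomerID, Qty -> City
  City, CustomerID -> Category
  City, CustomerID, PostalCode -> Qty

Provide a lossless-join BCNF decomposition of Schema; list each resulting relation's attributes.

Candidate keys of the original relation: {Category, PostalCode}, {CustomerID, PostalCode}.
Within {Category, City, CustomerID, PostalCode, Qty}: {PostalCode}⁺ ∩ {Category, City, CustomerID, PostalCode, Qty} = {City, PostalCode, Qty}, not the whole set, so PostalCode -> City, Qty violates BCNF; decompose into {City, PostalCode, Qty} and {Category, CustomerID, PostalCode}.
{City, PostalCode, Qty} has no BCNF violation.
{Category, CustomerID, PostalCode} has no BCNF violation.

{Category, CustomerID, PostalCode}; {City, PostalCode, Qty}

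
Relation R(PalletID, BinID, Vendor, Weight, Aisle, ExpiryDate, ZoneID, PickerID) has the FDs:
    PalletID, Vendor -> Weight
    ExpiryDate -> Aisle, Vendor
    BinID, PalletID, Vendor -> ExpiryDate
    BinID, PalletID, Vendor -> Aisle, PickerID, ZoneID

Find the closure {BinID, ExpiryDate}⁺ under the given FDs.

Start with {BinID, ExpiryDate}.
ExpiryDate -> Aisle, Vendor applies; add {Aisle, Vendor} → now {Aisle, BinID, ExpiryDate, Vendor}.
No further FD applies.

{Aisle, BinID, ExpiryDate, Vendor}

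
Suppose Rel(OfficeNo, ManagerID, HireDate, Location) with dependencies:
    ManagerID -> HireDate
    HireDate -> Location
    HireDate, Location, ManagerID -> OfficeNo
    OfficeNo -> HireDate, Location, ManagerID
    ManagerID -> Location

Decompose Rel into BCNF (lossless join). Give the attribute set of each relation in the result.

Candidate keys of the original relation: {ManagerID}, {OfficeNo}.
In {HireDate, Location, ManagerID, OfficeNo}, {HireDate} is not a superkey ({HireDate}⁺ restricted to this set is {HireDate, Location}), so split on HireDate -> Location into {HireDate, Location} and {HireDate, ManagerID, OfficeNo}.
{HireDate, Location} is in BCNF.
{HireDate, ManagerID, OfficeNo} is in BCNF.

{HireDate, Location}; {HireDate, ManagerID, OfficeNo}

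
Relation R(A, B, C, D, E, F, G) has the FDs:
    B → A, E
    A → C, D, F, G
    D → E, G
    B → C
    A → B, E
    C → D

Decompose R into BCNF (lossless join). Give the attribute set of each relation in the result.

Candidate keys of the original relation: {A}, {B}.
In {A, B, C, D, E, F, G}, {D} is not a superkey ({D}⁺ restricted to this set is {D, E, G}), so split on D → E, G into {D, E, G} and {A, B, C, D, F}.
{D, E, G}: every determinant is a superkey — BCNF.
In {A, B, C, D, F}, {C} is not a superkey ({C}⁺ restricted to this set is {C, D}), so split on C → D into {C, D} and {A, B, C, F}.
{C, D}: every determinant is a superkey — BCNF.
{A, B, C, F}: every determinant is a superkey — BCNF.

{A, B, C, F}; {C, D}; {D, E, G}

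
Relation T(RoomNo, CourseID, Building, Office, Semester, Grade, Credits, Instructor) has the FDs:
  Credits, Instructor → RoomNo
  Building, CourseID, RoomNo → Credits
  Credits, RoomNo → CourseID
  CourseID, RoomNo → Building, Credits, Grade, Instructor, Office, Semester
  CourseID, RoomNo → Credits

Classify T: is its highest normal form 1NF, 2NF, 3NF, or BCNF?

BCNF

Candidate keys: {CourseID, RoomNo}, {Credits, Instructor}, {Credits, RoomNo}. Prime attributes: {CourseID, Credits, Instructor, RoomNo}.
Every FD has a superkey on the left, so the relation is in BCNF.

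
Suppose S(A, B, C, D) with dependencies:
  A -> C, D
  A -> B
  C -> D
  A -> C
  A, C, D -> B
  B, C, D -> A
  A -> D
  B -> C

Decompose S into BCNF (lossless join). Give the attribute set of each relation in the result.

{A, B, C}; {C, D}

Candidate keys of the original relation: {A}, {B}.
In {A, B, C, D}, {C} is not a superkey ({C}⁺ restricted to this set is {C, D}), so split on C -> D into {C, D} and {A, B, C}.
{C, D} is in BCNF.
{A, B, C} is in BCNF.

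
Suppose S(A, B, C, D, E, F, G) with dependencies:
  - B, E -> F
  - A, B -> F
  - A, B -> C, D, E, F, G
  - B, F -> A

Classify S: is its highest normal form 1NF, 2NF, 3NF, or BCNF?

BCNF

Candidate keys: {A, B}, {B, E}, {B, F}. Prime attributes: {A, B, E, F}.
Each dependency's left side is a superkey — BCNF holds.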